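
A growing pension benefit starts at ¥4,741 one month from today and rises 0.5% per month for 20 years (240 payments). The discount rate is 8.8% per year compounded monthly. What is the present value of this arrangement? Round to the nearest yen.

¥867,252

Periodic rate r = 0.088/12 per month; n is counted in months.
Growing ordinary annuity: PV = PMT₁ × [1 − ((1+g)/(1+r))^n] / (r − g) = 4,741 × [1 − ((1+0.005)/(1+r))^240] / (r − 0.005) = ¥867,252.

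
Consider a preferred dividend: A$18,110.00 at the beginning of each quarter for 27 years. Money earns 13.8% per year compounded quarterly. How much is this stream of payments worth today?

This is an annuity due: 108 payments of A$18,110.00 at the beginning of each quarter.
Periodic rate r = 0.138/4 per quarter; n is counted in quarters.
PV = PMT × [(1 − (1+r)^−n)/r] × (1+r) = 18,110 × [1 − (1+r)^−108] / r × (1+r) = A$529,108.01

A$529,108.01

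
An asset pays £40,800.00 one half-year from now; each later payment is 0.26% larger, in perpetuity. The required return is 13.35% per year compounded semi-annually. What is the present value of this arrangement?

Periodic rate r = 0.1335/2 per half-year.
Growing perpetuity (Gordon): PV = PMT₁ / (r − g) = 40,800 / (r − 0.0026) = £636,009.35.

£636,009.35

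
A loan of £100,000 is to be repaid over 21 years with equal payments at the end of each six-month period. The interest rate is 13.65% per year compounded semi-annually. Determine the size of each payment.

£7,279.84

Level ordinary annuity; solve PV = PMT × [(1 − (1+r)^−n)/r] for PMT.
Periodic rate r = 0.1365/2 per half-year; n is counted in half-years.
With n = 42: PMT = 100,000 / ([(1 − (1+r)^−n)/r]) = £7,279.84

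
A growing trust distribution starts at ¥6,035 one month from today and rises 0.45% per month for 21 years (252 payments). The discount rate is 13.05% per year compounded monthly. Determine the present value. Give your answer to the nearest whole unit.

Periodic rate r = 0.1305/12 per month; n is counted in months.
Growing ordinary annuity: PV = PMT₁ × [1 − ((1+g)/(1+r))^n] / (r − g) = 6,035 × [1 − ((1+0.0045)/(1+r))^252] / (r − 0.0045) = ¥754,436.

¥754,436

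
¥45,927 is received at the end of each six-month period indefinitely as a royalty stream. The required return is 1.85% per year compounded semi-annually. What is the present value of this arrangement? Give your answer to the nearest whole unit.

Periodic rate r = 0.0185/2 per half-year.
Level perpetuity: PV = PMT / r = 45,927 / (0.0185/2) = ¥4,965,081.

¥4,965,081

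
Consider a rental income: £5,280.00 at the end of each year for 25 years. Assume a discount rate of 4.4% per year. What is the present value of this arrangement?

£79,105.13

This is an ordinary annuity: 25 payments of £5,280.00 at the end of each year.
Periodic rate r = 0.044 per year.
PV = PMT × [(1 − (1+r)^−n)/r] = 5,280 × [1 − (1+r)^−25] / r = £79,105.13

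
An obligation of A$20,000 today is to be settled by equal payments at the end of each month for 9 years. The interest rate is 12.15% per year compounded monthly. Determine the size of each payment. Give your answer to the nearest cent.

Level ordinary annuity; solve PV = PMT × [(1 − (1+r)^−n)/r] for PMT.
Periodic rate r = 0.1215/12 per month; n is counted in months.
With n = 108: PMT = 20,000 / ([(1 − (1+r)^−n)/r]) = A$305.38

A$305.38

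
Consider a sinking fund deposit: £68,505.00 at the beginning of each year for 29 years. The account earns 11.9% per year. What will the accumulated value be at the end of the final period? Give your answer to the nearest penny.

This is an annuity due: 29 deposits of £68,505.00 at the beginning of each year.
Periodic rate r = 0.119 per year.
FV = PMT × [((1+r)^n − 1)/r] × (1+r) = 68,505 × [(1+r)^29 − 1] / r × (1+r) = £16,146,874.67

£16,146,874.67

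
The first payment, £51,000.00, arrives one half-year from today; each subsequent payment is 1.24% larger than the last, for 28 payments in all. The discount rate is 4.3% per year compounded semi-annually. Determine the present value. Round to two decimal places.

Periodic rate r = 0.043/2 per half-year; n is counted in half-years.
Growing ordinary annuity: PV = PMT₁ × [1 − ((1+g)/(1+r))^n] / (r − g) = 51,000 × [1 − ((1+0.0124)/(1+r))^28] / (r − 0.0124) = £1,242,108.77.

£1,242,108.77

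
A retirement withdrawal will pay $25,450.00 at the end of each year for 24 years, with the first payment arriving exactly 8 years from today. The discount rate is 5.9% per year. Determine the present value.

Ordinary annuity of 24 payments, first payment at period 8.
Periodic rate r = 0.059 per year.
The ordinary-annuity PV formula values the stream one period before the first payment (period 7); discount that back 7 periods:
PV₀ = 25,450 × [1 − (1+r)^−24] / r × (1+r)^−7 = $215,821.97

$215,821.97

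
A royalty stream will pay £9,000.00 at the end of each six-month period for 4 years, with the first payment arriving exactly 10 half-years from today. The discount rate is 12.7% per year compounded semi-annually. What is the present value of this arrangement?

£31,672.95

Ordinary annuity of 8 payments, first payment at period 10.
Periodic rate r = 0.127/2 per half-year; n is counted in half-years.
The ordinary-annuity PV formula values the stream one period before the first payment (period 9); discount that back 9 periods:
PV₀ = 9,000 × [1 − (1+r)^−8] / r × (1+r)^−9 = £31,672.95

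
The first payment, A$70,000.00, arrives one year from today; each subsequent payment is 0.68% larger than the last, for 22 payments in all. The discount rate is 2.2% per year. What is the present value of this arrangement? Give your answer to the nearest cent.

Periodic rate r = 0.022 per year.
Growing ordinary annuity: PV = PMT₁ × [1 − ((1+g)/(1+r))^n] / (r − g) = 70,000 × [1 − ((1+0.0068)/(1+r))^22] / (r − 0.0068) = A$1,293,301.54.

A$1,293,301.54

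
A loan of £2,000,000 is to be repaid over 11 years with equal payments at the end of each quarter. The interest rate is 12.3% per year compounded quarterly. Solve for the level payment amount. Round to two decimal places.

Level ordinary annuity; solve PV = PMT × [(1 − (1+r)^−n)/r] for PMT.
Periodic rate r = 0.123/4 per quarter; n is counted in quarters.
With n = 44: PMT = 2,000,000 / ([(1 − (1+r)^−n)/r]) = £83,535.57

£83,535.57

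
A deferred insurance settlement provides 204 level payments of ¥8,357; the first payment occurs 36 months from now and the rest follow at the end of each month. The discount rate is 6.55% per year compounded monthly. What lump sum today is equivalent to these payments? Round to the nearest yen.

¥848,612

Ordinary annuity of 204 payments, first payment at period 36.
Periodic rate r = 0.0655/12 per month; n is counted in months.
The ordinary-annuity PV formula values the stream one period before the first payment (period 35); discount that back 35 periods:
PV₀ = 8,357 × [1 − (1+r)^−204] / r × (1+r)^−35 = ¥848,612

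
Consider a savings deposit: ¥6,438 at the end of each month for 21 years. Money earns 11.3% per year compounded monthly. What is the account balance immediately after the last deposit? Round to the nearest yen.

¥6,570,903

This is an ordinary annuity: 252 deposits of ¥6,438 at the end of each month.
Periodic rate r = 0.113/12 per month; n is counted in months.
FV = PMT × [((1+r)^n − 1)/r] = 6,438 × [(1+r)^252 − 1] / r = ¥6,570,903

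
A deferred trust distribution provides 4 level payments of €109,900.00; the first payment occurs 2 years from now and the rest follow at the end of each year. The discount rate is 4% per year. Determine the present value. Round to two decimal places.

Ordinary annuity of 4 payments, first payment at period 2.
Periodic rate r = 0.04 per year.
The ordinary-annuity PV formula values the stream one period before the first payment (period 1); discount that back 1 periods:
PV₀ = 109,900 × [1 − (1+r)^−4] / r × (1+r)^−1 = €383,582.20

€383,582.20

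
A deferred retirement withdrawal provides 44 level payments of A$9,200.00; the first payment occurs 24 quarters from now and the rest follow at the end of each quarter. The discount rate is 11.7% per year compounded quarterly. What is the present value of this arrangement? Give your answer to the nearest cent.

Ordinary annuity of 44 payments, first payment at period 24.
Periodic rate r = 0.117/4 per quarter; n is counted in quarters.
The ordinary-annuity PV formula values the stream one period before the first payment (period 23); discount that back 23 periods:
PV₀ = 9,200 × [1 − (1+r)^−44] / r × (1+r)^−23 = A$116,483.39

A$116,483.39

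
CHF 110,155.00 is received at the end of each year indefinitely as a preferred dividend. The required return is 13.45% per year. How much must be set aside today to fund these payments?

Periodic rate r = 0.1345 per year.
Level perpetuity: PV = PMT / r = 110,155 / (0.1345) = CHF 818,996.28.

CHF 818,996.28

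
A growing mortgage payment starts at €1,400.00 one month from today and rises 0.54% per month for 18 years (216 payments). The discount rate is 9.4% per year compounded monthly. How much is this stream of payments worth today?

€234,022.60

Periodic rate r = 0.094/12 per month; n is counted in months.
Growing ordinary annuity: PV = PMT₁ × [1 − ((1+g)/(1+r))^n] / (r − g) = 1,400 × [1 − ((1+0.0054)/(1+r))^216] / (r − 0.0054) = €234,022.60.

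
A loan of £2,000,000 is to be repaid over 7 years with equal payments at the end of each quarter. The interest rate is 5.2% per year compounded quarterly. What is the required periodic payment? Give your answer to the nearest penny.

£85,673.74

Level ordinary annuity; solve PV = PMT × [(1 − (1+r)^−n)/r] for PMT.
Periodic rate r = 0.052/4 per quarter; n is counted in quarters.
With n = 28: PMT = 2,000,000 / ([(1 − (1+r)^−n)/r]) = £85,673.74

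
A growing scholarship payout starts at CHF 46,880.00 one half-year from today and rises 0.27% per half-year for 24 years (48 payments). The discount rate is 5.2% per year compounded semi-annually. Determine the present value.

CHF 1,344,031.60

Periodic rate r = 0.052/2 per half-year; n is counted in half-years.
Growing ordinary annuity: PV = PMT₁ × [1 − ((1+g)/(1+r))^n] / (r − g) = 46,880 × [1 − ((1+0.0027)/(1+r))^48] / (r − 0.0027) = CHF 1,344,031.60.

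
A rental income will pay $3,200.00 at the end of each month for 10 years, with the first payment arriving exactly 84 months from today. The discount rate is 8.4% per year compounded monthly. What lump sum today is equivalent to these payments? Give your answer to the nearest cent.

$145,280.57

Ordinary annuity of 120 payments, first payment at period 84.
Periodic rate r = 0.084/12 per month; n is counted in months.
The ordinary-annuity PV formula values the stream one period before the first payment (period 83); discount that back 83 periods:
PV₀ = 3,200 × [1 − (1+r)^−120] / r × (1+r)^−83 = $145,280.57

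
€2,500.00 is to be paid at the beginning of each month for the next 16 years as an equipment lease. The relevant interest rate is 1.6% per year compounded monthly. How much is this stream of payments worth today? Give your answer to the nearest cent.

€423,800.60

This is an annuity due: 192 payments of €2,500.00 at the beginning of each month.
Periodic rate r = 0.016/12 per month; n is counted in months.
PV = PMT × [(1 − (1+r)^−n)/r] × (1+r) = 2,500 × [1 − (1+r)^−192] / r × (1+r) = €423,800.60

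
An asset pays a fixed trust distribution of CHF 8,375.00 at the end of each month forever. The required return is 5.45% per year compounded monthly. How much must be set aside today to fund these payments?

Periodic rate r = 0.0545/12 per month.
Level perpetuity: PV = PMT / r = 8,375 / (0.0545/12) = CHF 1,844,036.70.

CHF 1,844,036.70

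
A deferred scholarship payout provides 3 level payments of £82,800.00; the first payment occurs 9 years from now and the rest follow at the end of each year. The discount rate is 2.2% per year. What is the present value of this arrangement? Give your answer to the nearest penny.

Ordinary annuity of 3 payments, first payment at period 9.
Periodic rate r = 0.022 per year.
The ordinary-annuity PV formula values the stream one period before the first payment (period 8); discount that back 8 periods:
PV₀ = 82,800 × [1 − (1+r)^−3] / r × (1+r)^−8 = £199,853.24

£199,853.24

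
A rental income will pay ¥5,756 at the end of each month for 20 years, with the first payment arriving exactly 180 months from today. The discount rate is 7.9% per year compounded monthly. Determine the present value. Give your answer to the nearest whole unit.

¥214,201

Ordinary annuity of 240 payments, first payment at period 180.
Periodic rate r = 0.079/12 per month; n is counted in months.
The ordinary-annuity PV formula values the stream one period before the first payment (period 179); discount that back 179 periods:
PV₀ = 5,756 × [1 − (1+r)^−240] / r × (1+r)^−179 = ¥214,201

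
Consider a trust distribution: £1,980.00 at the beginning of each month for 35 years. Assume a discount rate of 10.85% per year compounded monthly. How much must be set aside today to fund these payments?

This is an annuity due: 420 payments of £1,980.00 at the beginning of each month.
Periodic rate r = 0.1085/12 per month; n is counted in months.
PV = PMT × [(1 − (1+r)^−n)/r] × (1+r) = 1,980 × [1 − (1+r)^−420] / r × (1+r) = £215,925.33

£215,925.33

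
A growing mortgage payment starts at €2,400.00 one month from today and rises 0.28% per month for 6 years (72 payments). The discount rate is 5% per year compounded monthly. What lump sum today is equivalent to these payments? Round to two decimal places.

Periodic rate r = 0.05/12 per month; n is counted in months.
Growing ordinary annuity: PV = PMT₁ × [1 − ((1+g)/(1+r))^n] / (r − g) = 2,400 × [1 − ((1+0.0028)/(1+r))^72] / (r − 0.0028) = €164,026.68.

€164,026.68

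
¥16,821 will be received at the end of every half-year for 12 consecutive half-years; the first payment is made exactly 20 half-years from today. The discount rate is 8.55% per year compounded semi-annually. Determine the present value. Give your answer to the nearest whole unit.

Ordinary annuity of 12 payments, first payment at period 20.
Periodic rate r = 0.0855/2 per half-year; n is counted in half-years.
The ordinary-annuity PV formula values the stream one period before the first payment (period 19); discount that back 19 periods:
PV₀ = 16,821 × [1 − (1+r)^−12] / r × (1+r)^−19 = ¥70,140

¥70,140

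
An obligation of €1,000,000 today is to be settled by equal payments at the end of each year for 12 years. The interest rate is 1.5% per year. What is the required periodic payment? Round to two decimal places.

Level ordinary annuity; solve PV = PMT × [(1 − (1+r)^−n)/r] for PMT.
Periodic rate r = 0.015 per year.
With n = 12: PMT = 1,000,000 / ([(1 − (1+r)^−n)/r]) = €91,679.99

€91,679.99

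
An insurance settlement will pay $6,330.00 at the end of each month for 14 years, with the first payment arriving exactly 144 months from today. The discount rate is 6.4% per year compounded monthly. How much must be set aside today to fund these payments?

$327,735.96

Ordinary annuity of 168 payments, first payment at period 144.
Periodic rate r = 0.064/12 per month; n is counted in months.
The ordinary-annuity PV formula values the stream one period before the first payment (period 143); discount that back 143 periods:
PV₀ = 6,330 × [1 − (1+r)^−168] / r × (1+r)^−143 = $327,735.96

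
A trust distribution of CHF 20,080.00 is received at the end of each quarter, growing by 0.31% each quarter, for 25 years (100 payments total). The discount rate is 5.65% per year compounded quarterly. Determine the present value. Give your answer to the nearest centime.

Periodic rate r = 0.0565/4 per quarter; n is counted in quarters.
Growing ordinary annuity: PV = PMT₁ × [1 − ((1+g)/(1+r))^n] / (r − g) = 20,080 × [1 − ((1+0.0031)/(1+r))^100] / (r − 0.0031) = CHF 1,210,852.32.

CHF 1,210,852.32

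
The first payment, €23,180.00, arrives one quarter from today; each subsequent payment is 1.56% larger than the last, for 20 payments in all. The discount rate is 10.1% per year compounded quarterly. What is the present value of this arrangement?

Periodic rate r = 0.101/4 per quarter; n is counted in quarters.
Growing ordinary annuity: PV = PMT₁ × [1 − ((1+g)/(1+r))^n] / (r − g) = 23,180 × [1 − ((1+0.0156)/(1+r))^20] / (r − 0.0156) = €413,944.26.

€413,944.26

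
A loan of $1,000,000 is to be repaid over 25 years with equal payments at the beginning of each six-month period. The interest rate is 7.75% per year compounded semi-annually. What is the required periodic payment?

$43,858.36

Level annuity due; solve PV = PMT × [(1 − (1+r)^−n)/r] × (1+r) for PMT.
Periodic rate r = 0.0775/2 per half-year; n is counted in half-years.
With n = 50: PMT = 1,000,000 / ([(1 − (1+r)^−n)/r] × (1+r)) = $43,858.36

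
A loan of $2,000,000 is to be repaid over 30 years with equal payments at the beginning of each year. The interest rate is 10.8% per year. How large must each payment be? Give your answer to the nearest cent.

$204,369.59

Level annuity due; solve PV = PMT × [(1 − (1+r)^−n)/r] × (1+r) for PMT.
Periodic rate r = 0.108 per year.
With n = 30: PMT = 2,000,000 / ([(1 − (1+r)^−n)/r] × (1+r)) = $204,369.59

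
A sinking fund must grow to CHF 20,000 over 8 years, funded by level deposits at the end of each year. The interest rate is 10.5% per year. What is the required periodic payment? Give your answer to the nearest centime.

Level ordinary annuity; solve FV = PMT × [((1+r)^n − 1)/r] for PMT.
Periodic rate r = 0.105 per year.
With n = 8: PMT = 20,000 / ([((1+r)^n − 1)/r]) = CHF 1,717.39

CHF 1,717.39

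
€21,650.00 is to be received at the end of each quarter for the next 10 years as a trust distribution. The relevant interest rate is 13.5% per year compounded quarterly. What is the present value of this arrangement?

This is an ordinary annuity: 40 payments of €21,650.00 at the end of each quarter.
Periodic rate r = 0.135/4 per quarter; n is counted in quarters.
PV = PMT × [(1 − (1+r)^−n)/r] = 21,650 × [1 − (1+r)^−40] / r = €471,436.73

€471,436.73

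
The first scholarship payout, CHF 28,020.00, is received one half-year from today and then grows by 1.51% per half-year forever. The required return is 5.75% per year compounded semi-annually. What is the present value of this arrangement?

CHF 2,052,747.25

Periodic rate r = 0.0575/2 per half-year.
Growing perpetuity (Gordon): PV = PMT₁ / (r − g) = 28,020 / (r − 0.0151) = CHF 2,052,747.25.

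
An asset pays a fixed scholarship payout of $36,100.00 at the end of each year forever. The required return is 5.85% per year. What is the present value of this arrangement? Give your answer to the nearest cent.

Periodic rate r = 0.0585 per year.
Level perpetuity: PV = PMT / r = 36,100 / (0.0585) = $617,094.02.

$617,094.02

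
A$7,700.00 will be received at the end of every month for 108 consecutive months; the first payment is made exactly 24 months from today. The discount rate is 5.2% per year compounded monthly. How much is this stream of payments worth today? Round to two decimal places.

A$600,230.14

Ordinary annuity of 108 payments, first payment at period 24.
Periodic rate r = 0.052/12 per month; n is counted in months.
The ordinary-annuity PV formula values the stream one period before the first payment (period 23); discount that back 23 periods:
PV₀ = 7,700 × [1 − (1+r)^−108] / r × (1+r)^−23 = A$600,230.14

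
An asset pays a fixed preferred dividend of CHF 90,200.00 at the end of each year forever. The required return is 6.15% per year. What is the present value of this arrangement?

Periodic rate r = 0.0615 per year.
Level perpetuity: PV = PMT / r = 90,200 / (0.0615) = CHF 1,466,666.67.

CHF 1,466,666.67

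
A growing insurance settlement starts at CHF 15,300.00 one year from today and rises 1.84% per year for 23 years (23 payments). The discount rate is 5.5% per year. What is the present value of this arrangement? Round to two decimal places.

CHF 232,454.67

Periodic rate r = 0.055 per year.
Growing ordinary annuity: PV = PMT₁ × [1 − ((1+g)/(1+r))^n] / (r − g) = 15,300 × [1 − ((1+0.0184)/(1+r))^23] / (r − 0.0184) = CHF 232,454.67.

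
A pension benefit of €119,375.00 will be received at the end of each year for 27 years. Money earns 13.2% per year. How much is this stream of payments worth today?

€872,551.75

This is an ordinary annuity: 27 payments of €119,375.00 at the end of each year.
Periodic rate r = 0.132 per year.
PV = PMT × [(1 − (1+r)^−n)/r] = 119,375 × [1 − (1+r)^−27] / r = €872,551.75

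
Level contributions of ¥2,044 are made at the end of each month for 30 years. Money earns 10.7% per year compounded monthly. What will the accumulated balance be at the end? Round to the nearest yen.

This is an ordinary annuity: 360 deposits of ¥2,044 at the end of each month.
Periodic rate r = 0.107/12 per month; n is counted in months.
FV = PMT × [((1+r)^n − 1)/r] = 2,044 × [(1+r)^360 − 1] / r = ¥5,370,728

¥5,370,728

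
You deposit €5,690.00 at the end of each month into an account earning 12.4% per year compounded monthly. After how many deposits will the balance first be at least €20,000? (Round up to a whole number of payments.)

Periodic rate r = 0.124/12 per month; n is counted in months.
Ordinary annuity FV: 20,000 = 5,690 × [((1+r)^n − 1)/r].
(1+r)^n = 1 + 20,000 × r / 5,690, so n = ln(1 + 20,000·r/5,690) / ln(1+r) = 3.47.
Round up to a whole number of payments: n = 4.

4 payments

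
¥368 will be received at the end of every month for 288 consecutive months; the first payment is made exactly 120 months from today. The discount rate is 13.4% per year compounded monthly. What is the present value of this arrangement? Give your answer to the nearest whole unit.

¥8,432

Ordinary annuity of 288 payments, first payment at period 120.
Periodic rate r = 0.134/12 per month; n is counted in months.
The ordinary-annuity PV formula values the stream one period before the first payment (period 119); discount that back 119 periods:
PV₀ = 368 × [1 − (1+r)^−288] / r × (1+r)^−119 = ¥8,432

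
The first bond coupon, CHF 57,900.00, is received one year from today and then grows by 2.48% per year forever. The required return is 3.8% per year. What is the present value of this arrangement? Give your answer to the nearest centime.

CHF 4,386,363.64

Periodic rate r = 0.038 per year.
Growing perpetuity (Gordon): PV = PMT₁ / (r − g) = 57,900 / (r − 0.0248) = CHF 4,386,363.64.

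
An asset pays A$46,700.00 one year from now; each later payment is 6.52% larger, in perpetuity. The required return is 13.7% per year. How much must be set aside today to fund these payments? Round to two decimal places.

A$650,417.83

Periodic rate r = 0.137 per year.
Growing perpetuity (Gordon): PV = PMT₁ / (r − g) = 46,700 / (r − 0.0652) = A$650,417.83.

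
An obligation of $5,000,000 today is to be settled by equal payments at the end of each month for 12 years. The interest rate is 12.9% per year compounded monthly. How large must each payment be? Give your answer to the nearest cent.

Level ordinary annuity; solve PV = PMT × [(1 − (1+r)^−n)/r] for PMT.
Periodic rate r = 0.129/12 per month; n is counted in months.
With n = 144: PMT = 5,000,000 / ([(1 − (1+r)^−n)/r]) = $68,422.28

$68,422.28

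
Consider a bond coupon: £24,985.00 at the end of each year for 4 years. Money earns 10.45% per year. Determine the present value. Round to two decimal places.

This is an ordinary annuity: 4 payments of £24,985.00 at the end of each year.
Periodic rate r = 0.1045 per year.
PV = PMT × [(1 − (1+r)^−n)/r] = 24,985 × [1 − (1+r)^−4] / r = £78,433.71

£78,433.71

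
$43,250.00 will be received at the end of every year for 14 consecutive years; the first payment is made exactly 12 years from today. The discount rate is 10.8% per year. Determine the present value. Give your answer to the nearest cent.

Ordinary annuity of 14 payments, first payment at period 12.
Periodic rate r = 0.108 per year.
The ordinary-annuity PV formula values the stream one period before the first payment (period 11); discount that back 11 periods:
PV₀ = 43,250 × [1 − (1+r)^−14] / r × (1+r)^−11 = $98,769.23

$98,769.23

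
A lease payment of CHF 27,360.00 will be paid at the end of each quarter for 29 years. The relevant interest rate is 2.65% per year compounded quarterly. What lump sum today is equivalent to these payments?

This is an ordinary annuity: 116 payments of CHF 27,360.00 at the end of each quarter.
Periodic rate r = 0.0265/4 per quarter; n is counted in quarters.
PV = PMT × [(1 − (1+r)^−n)/r] = 27,360 × [1 − (1+r)^−116] / r = CHF 2,209,924.59

CHF 2,209,924.59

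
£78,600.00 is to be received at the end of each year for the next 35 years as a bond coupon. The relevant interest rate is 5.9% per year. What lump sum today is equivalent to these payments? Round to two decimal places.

This is an ordinary annuity: 35 payments of £78,600.00 at the end of each year.
Periodic rate r = 0.059 per year.
PV = PMT × [(1 − (1+r)^−n)/r] = 78,600 × [1 − (1+r)^−35] / r = £1,153,055.40

£1,153,055.40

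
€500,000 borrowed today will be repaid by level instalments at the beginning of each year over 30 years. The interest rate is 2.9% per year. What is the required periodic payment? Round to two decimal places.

€24,471.32

Level annuity due; solve PV = PMT × [(1 − (1+r)^−n)/r] × (1+r) for PMT.
Periodic rate r = 0.029 per year.
With n = 30: PMT = 500,000 / ([(1 − (1+r)^−n)/r] × (1+r)) = €24,471.32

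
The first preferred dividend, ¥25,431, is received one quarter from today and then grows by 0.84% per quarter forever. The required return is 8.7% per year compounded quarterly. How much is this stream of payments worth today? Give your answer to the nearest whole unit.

¥1,904,944

Periodic rate r = 0.087/4 per quarter.
Growing perpetuity (Gordon): PV = PMT₁ / (r − g) = 25,431 / (r − 0.0084) = ¥1,904,944.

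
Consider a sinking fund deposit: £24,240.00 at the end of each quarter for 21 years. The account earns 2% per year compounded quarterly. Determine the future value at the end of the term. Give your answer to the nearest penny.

This is an ordinary annuity: 84 deposits of £24,240.00 at the end of each quarter.
Periodic rate r = 0.02/4 per quarter; n is counted in quarters.
FV = PMT × [((1+r)^n − 1)/r] = 24,240 × [(1+r)^84 − 1] / r = £2,522,752.00

£2,522,752.00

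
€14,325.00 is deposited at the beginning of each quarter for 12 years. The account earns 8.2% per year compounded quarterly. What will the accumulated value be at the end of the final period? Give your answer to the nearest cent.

This is an annuity due: 48 deposits of €14,325.00 at the beginning of each quarter.
Periodic rate r = 0.082/4 per quarter; n is counted in quarters.
FV = PMT × [((1+r)^n − 1)/r] × (1+r) = 14,325 × [(1+r)^48 − 1] / r × (1+r) = €1,175,660.76

€1,175,660.76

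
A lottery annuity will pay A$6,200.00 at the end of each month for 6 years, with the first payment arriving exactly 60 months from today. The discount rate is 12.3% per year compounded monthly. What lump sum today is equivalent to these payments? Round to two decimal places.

Ordinary annuity of 72 payments, first payment at period 60.
Periodic rate r = 0.123/12 per month; n is counted in months.
The ordinary-annuity PV formula values the stream one period before the first payment (period 59); discount that back 59 periods:
PV₀ = 6,200 × [1 − (1+r)^−72] / r × (1+r)^−59 = A$172,376.63

A$172,376.63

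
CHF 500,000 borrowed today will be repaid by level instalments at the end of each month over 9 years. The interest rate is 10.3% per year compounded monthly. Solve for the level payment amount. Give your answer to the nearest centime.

Level ordinary annuity; solve PV = PMT × [(1 − (1+r)^−n)/r] for PMT.
Periodic rate r = 0.103/12 per month; n is counted in months.
With n = 108: PMT = 500,000 / ([(1 − (1+r)^−n)/r]) = CHF 7,120.83

CHF 7,120.83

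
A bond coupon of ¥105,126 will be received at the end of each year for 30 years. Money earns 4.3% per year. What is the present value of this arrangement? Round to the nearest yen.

¥1,753,418

This is an ordinary annuity: 30 payments of ¥105,126 at the end of each year.
Periodic rate r = 0.043 per year.
PV = PMT × [(1 − (1+r)^−n)/r] = 105,126 × [1 − (1+r)^−30] / r = ¥1,753,418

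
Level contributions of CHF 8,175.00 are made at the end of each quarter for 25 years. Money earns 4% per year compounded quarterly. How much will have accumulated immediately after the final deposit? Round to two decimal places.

CHF 1,393,685.31

This is an ordinary annuity: 100 deposits of CHF 8,175.00 at the end of each quarter.
Periodic rate r = 0.04/4 per quarter; n is counted in quarters.
FV = PMT × [((1+r)^n − 1)/r] = 8,175 × [(1+r)^100 − 1] / r = CHF 1,393,685.31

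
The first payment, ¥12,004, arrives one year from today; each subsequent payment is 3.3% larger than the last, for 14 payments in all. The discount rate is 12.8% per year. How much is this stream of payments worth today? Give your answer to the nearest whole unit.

Periodic rate r = 0.128 per year.
Growing ordinary annuity: PV = PMT₁ × [1 − ((1+g)/(1+r))^n] / (r − g) = 12,004 × [1 − ((1+0.033)/(1+r))^14] / (r − 0.033) = ¥89,487.

¥89,487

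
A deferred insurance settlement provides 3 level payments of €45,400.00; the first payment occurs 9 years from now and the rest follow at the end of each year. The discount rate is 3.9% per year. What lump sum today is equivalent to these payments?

Ordinary annuity of 3 payments, first payment at period 9.
Periodic rate r = 0.039 per year.
The ordinary-annuity PV formula values the stream one period before the first payment (period 8); discount that back 8 periods:
PV₀ = 45,400 × [1 − (1+r)^−3] / r × (1+r)^−8 = €92,946.60

€92,946.60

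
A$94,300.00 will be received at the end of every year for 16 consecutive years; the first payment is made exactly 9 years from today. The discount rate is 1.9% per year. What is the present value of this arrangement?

A$1,110,174.08

Ordinary annuity of 16 payments, first payment at period 9.
Periodic rate r = 0.019 per year.
The ordinary-annuity PV formula values the stream one period before the first payment (period 8); discount that back 8 periods:
PV₀ = 94,300 × [1 − (1+r)^−16] / r × (1+r)^−8 = A$1,110,174.08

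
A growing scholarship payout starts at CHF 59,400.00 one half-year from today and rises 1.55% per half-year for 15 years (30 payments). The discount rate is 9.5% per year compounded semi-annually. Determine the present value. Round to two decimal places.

CHF 1,124,414.71

Periodic rate r = 0.095/2 per half-year; n is counted in half-years.
Growing ordinary annuity: PV = PMT₁ × [1 − ((1+g)/(1+r))^n] / (r − g) = 59,400 × [1 − ((1+0.0155)/(1+r))^30] / (r − 0.0155) = CHF 1,124,414.71.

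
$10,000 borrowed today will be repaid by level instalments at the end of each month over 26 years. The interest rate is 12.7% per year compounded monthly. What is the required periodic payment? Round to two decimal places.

$109.95

Level ordinary annuity; solve PV = PMT × [(1 − (1+r)^−n)/r] for PMT.
Periodic rate r = 0.127/12 per month; n is counted in months.
With n = 312: PMT = 10,000 / ([(1 − (1+r)^−n)/r]) = $109.95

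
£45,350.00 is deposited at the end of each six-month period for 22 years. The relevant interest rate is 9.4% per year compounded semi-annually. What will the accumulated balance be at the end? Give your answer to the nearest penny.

£6,315,140.71

This is an ordinary annuity: 44 deposits of £45,350.00 at the end of each six-month period.
Periodic rate r = 0.094/2 per half-year; n is counted in half-years.
FV = PMT × [((1+r)^n − 1)/r] = 45,350 × [(1+r)^44 − 1] / r = £6,315,140.71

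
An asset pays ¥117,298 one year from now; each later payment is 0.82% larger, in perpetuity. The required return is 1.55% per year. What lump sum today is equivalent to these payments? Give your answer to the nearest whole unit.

¥16,068,219

Periodic rate r = 0.0155 per year.
Growing perpetuity (Gordon): PV = PMT₁ / (r − g) = 117,298 / (r − 0.0082) = ¥16,068,219.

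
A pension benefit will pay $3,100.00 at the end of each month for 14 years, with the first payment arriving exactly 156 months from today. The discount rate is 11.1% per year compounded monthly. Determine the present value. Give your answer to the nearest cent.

Ordinary annuity of 168 payments, first payment at period 156.
Periodic rate r = 0.111/12 per month; n is counted in months.
The ordinary-annuity PV formula values the stream one period before the first payment (period 155); discount that back 155 periods:
PV₀ = 3,100 × [1 − (1+r)^−168] / r × (1+r)^−155 = $63,304.33

$63,304.33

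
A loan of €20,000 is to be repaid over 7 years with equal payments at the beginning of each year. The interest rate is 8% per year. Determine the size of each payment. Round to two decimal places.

Level annuity due; solve PV = PMT × [(1 − (1+r)^−n)/r] × (1+r) for PMT.
Periodic rate r = 0.08 per year.
With n = 7: PMT = 20,000 / ([(1 − (1+r)^−n)/r] × (1+r)) = €3,556.90

€3,556.90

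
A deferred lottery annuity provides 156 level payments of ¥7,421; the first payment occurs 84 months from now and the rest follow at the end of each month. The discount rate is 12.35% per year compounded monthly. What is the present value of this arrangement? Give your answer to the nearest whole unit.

Ordinary annuity of 156 payments, first payment at period 84.
Periodic rate r = 0.1235/12 per month; n is counted in months.
The ordinary-annuity PV formula values the stream one period before the first payment (period 83); discount that back 83 periods:
PV₀ = 7,421 × [1 − (1+r)^−156] / r × (1+r)^−83 = ¥245,842

¥245,842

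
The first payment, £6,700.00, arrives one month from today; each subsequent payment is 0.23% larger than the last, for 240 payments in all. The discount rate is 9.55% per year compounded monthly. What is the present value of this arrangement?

£877,458.77

Periodic rate r = 0.0955/12 per month; n is counted in months.
Growing ordinary annuity: PV = PMT₁ × [1 − ((1+g)/(1+r))^n] / (r − g) = 6,700 × [1 − ((1+0.0023)/(1+r))^240] / (r − 0.0023) = £877,458.77.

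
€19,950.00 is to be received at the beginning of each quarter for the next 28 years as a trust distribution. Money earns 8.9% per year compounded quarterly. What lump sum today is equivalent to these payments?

This is an annuity due: 112 payments of €19,950.00 at the beginning of each quarter.
Periodic rate r = 0.089/4 per quarter; n is counted in quarters.
PV = PMT × [(1 − (1+r)^−n)/r] × (1+r) = 19,950 × [1 − (1+r)^−112] / r × (1+r) = €838,637.02

€838,637.02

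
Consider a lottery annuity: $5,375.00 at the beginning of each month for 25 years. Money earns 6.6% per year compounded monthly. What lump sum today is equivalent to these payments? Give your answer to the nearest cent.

$793,075.21

This is an annuity due: 300 payments of $5,375.00 at the beginning of each month.
Periodic rate r = 0.066/12 per month; n is counted in months.
PV = PMT × [(1 − (1+r)^−n)/r] × (1+r) = 5,375 × [1 − (1+r)^−300] / r × (1+r) = $793,075.21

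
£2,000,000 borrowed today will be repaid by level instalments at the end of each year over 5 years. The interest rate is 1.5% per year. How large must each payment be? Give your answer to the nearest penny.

Level ordinary annuity; solve PV = PMT × [(1 − (1+r)^−n)/r] for PMT.
Periodic rate r = 0.015 per year.
With n = 5: PMT = 2,000,000 / ([(1 − (1+r)^−n)/r]) = £418,178.65

£418,178.65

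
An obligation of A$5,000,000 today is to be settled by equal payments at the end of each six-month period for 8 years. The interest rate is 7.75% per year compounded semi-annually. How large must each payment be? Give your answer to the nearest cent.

A$425,152.62

Level ordinary annuity; solve PV = PMT × [(1 − (1+r)^−n)/r] for PMT.
Periodic rate r = 0.0775/2 per half-year; n is counted in half-years.
With n = 16: PMT = 5,000,000 / ([(1 − (1+r)^−n)/r]) = A$425,152.62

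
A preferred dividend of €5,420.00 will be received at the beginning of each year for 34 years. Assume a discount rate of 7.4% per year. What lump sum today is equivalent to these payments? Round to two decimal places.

€71,718.98

This is an annuity due: 34 payments of €5,420.00 at the beginning of each year.
Periodic rate r = 0.074 per year.
PV = PMT × [(1 − (1+r)^−n)/r] × (1+r) = 5,420 × [1 − (1+r)^−34] / r × (1+r) = €71,718.98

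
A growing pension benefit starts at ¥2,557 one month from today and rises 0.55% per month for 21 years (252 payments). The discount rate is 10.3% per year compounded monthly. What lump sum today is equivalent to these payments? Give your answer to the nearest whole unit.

Periodic rate r = 0.103/12 per month; n is counted in months.
Growing ordinary annuity: PV = PMT₁ × [1 − ((1+g)/(1+r))^n] / (r − g) = 2,557 × [1 − ((1+0.0055)/(1+r))^252] / (r − 0.0055) = ¥445,923.

¥445,923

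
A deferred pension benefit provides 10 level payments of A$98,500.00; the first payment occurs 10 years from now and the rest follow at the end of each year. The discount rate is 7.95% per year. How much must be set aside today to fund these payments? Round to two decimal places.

Ordinary annuity of 10 payments, first payment at period 10.
Periodic rate r = 0.0795 per year.
The ordinary-annuity PV formula values the stream one period before the first payment (period 9); discount that back 9 periods:
PV₀ = 98,500 × [1 − (1+r)^−10] / r × (1+r)^−9 = A$332,766.99

A$332,766.99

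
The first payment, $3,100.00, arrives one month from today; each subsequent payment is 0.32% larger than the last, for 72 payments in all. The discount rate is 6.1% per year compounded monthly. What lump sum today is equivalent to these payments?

$207,924.44

Periodic rate r = 0.061/12 per month; n is counted in months.
Growing ordinary annuity: PV = PMT₁ × [1 − ((1+g)/(1+r))^n] / (r − g) = 3,100 × [1 − ((1+0.0032)/(1+r))^72] / (r − 0.0032) = $207,924.44.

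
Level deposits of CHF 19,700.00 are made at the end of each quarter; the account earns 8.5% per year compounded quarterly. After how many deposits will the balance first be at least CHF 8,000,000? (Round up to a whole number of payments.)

Periodic rate r = 0.085/4 per quarter; n is counted in quarters.
Ordinary annuity FV: 8,000,000 = 19,700 × [((1+r)^n − 1)/r].
(1+r)^n = 1 + 8,000,000 × r / 19,700, so n = ln(1 + 8,000,000·r/19,700) / ln(1+r) = 107.71.
Round up to a whole number of payments: n = 108.

108 payments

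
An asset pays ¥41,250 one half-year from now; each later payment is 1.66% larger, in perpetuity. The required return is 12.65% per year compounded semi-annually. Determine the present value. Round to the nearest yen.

Periodic rate r = 0.1265/2 per half-year.
Growing perpetuity (Gordon): PV = PMT₁ / (r − g) = 41,250 / (r − 0.0166) = ¥884,244.

¥884,244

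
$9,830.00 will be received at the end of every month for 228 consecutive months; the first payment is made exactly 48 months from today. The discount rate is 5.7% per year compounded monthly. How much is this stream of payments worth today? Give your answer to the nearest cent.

$1,094,058.52

Ordinary annuity of 228 payments, first payment at period 48.
Periodic rate r = 0.057/12 per month; n is counted in months.
The ordinary-annuity PV formula values the stream one period before the first payment (period 47); discount that back 47 periods:
PV₀ = 9,830 × [1 − (1+r)^−228] / r × (1+r)^−47 = $1,094,058.52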